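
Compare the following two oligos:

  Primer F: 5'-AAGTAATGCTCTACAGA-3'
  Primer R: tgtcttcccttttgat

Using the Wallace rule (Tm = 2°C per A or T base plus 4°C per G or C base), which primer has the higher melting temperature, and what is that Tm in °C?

Primer F: A+T=11, G+C=6 → Tm = 2(11)+4(6) = 46°C
Primer R: A+T=10, G+C=6 → Tm = 2(10)+4(6) = 44°C
46°C vs 44°C → primer F is higher.

Primer F, 46°C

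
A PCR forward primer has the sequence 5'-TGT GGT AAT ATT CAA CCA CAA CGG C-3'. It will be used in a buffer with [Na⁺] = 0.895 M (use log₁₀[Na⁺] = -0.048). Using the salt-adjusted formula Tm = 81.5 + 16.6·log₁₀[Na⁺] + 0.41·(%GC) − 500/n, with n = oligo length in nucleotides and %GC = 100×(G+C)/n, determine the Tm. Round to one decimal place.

78.7°C

Length n = 25. A=8, T=6, C=6, G=5
G+C = 11, so %GC = 11/25 × 100 = 44%
Salt term: 16.6 × (-0.048) = -0.797
GC term: 0.41 × 44 = 18.04; length term: −500/25 = −20
Tm = 81.5 + (-0.797) + 18.04 − 20 = 78.743 → 78.7°C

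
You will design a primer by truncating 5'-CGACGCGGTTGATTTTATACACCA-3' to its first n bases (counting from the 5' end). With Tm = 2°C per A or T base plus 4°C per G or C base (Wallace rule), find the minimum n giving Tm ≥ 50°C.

First 16 bases: CGACGCGGTTGATTTT → Tm = 48°C (< 50°C)
First 17 bases: CGACGCGGTTGATTTTA → Tm = 50°C (≥ 50°C)
Each additional base adds 2°C (A/T) or 4°C (G/C), so Tm is non-decreasing in n; n = 17 is the first length to reach 50°C.

n = 17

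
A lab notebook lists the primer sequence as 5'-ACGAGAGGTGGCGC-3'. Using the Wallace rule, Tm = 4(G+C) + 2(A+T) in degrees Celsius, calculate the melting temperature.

48°C

Base counts: T=1, A=3, C=3, G=7
A+T = 4, G+C = 10
Tm = 2(4) + 4(10) = 8 + 40 = 48°C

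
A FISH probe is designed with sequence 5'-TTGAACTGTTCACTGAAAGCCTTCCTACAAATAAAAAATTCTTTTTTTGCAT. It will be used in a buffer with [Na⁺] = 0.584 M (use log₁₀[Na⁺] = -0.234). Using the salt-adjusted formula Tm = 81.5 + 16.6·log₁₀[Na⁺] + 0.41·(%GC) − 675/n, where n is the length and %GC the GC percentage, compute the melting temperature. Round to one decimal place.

76.5°C

Length n = 52. Counting bases: C=10, A=17, G=5, T=20
G+C = 15, so %GC = 15/52 × 100 = 28.846%
Salt term: 16.6 × (-0.234) = -3.884
GC term: 0.41 × 28.846 = 11.827; length term: −675/52 = −12.981
Tm = 81.5 + (-3.884) + 11.827 − 12.981 = 76.462 → 76.5°C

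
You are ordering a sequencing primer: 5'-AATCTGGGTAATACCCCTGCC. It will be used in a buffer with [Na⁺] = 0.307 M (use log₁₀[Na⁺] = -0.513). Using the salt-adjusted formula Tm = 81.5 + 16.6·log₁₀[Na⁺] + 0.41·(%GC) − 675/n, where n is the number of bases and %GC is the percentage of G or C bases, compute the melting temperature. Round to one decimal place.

Length n = 21. Counting bases: A=5, G=4, C=7, T=5
G+C = 11, so %GC = 11/21 × 100 = 52.381%
Salt term: 16.6 × (-0.513) = -8.516
GC term: 0.41 × 52.381 = 21.476; length term: −675/21 = −32.143
Tm = 81.5 + (-8.516) + 21.476 − 32.143 = 62.317 → 62.3°C

62.3°C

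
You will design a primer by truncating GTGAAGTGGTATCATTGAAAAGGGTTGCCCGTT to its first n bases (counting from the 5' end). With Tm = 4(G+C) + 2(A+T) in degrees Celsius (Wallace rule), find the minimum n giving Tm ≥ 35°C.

n = 13

First 12 bases: GTGAAGTGGTAT → Tm = 34°C (< 35°C)
First 13 bases: GTGAAGTGGTATC → Tm = 38°C (≥ 35°C)
Each additional base adds 2°C (A/T) or 4°C (G/C), so Tm is non-decreasing in n; n = 13 is the first length to reach 35°C.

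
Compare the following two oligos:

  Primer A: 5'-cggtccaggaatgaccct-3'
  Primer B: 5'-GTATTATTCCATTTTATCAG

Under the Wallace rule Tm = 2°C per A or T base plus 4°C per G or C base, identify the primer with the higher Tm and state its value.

Primer A: A+T=7, G+C=11 → Tm = 2(7)+4(11) = 58°C
Primer B: A+T=15, G+C=5 → Tm = 2(15)+4(5) = 50°C
58°C vs 50°C → primer A is higher.

Primer A, 58°C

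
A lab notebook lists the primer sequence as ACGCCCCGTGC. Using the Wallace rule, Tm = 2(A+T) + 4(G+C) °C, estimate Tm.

Base counts: T=1, A=1, C=6, G=3
AT pairs contribute 2, GC pairs contribute 9.
Tm = 4·9 + 2·2 = 36 + 4 = 40°C

40°C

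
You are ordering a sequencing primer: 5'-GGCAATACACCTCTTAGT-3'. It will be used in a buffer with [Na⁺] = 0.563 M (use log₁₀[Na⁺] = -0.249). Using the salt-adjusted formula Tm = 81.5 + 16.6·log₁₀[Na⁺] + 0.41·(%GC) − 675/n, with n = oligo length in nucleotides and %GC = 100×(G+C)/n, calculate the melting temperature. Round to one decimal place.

58.1°C

Length n = 18. Base counts: T=5, C=5, A=5, G=3
G+C = 8, so %GC = 8/18 × 100 = 44.444%
Salt term: 16.6 × (-0.249) = -4.133
GC term: 0.41 × 44.444 = 18.222; length term: −675/18 = −37.5
Tm = 81.5 + (-4.133) + 18.222 − 37.5 = 58.089 → 58.1°C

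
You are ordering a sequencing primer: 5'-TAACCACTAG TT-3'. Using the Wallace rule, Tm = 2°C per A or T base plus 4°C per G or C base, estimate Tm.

32°C

Scanning the sequence gives C=3, G=1, A=4, T=4.
AT pairs contribute 8, GC pairs contribute 4.
Tm = 2×8 + 4×4 = 32°C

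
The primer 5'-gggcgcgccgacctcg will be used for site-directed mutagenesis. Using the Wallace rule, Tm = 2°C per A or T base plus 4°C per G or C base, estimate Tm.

Base counts: T=1, G=7, C=7, A=1
A+T = 2, G+C = 14
Tm = 2(2) + 4(14) = 4 + 56 = 60°C

60°C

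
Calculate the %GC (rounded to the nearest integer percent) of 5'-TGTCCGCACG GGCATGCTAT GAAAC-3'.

56%

Counting bases: G=7, C=7, A=6, T=5
G+C = 7 + 7 = 14 out of 25 bases
%GC = 14/25 × 100 = 56% ≈ 56%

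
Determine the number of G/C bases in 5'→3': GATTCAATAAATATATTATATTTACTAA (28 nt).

Scanning the sequence gives A=13, T=12, C=2, G=1.
Total G or C: 1 + 2 = 3

3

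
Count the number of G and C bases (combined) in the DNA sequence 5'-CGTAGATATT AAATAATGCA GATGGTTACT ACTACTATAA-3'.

Scanning the sequence gives G=6, C=5, A=16, T=13.
G+C = 6 + 5 = 11

11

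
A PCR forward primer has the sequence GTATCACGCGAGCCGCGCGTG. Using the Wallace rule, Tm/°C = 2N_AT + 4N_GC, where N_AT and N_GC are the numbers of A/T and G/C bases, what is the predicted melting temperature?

72°C

C=7, A=3, T=3, G=8
So N_AT = 6 and N_GC = 15.
Tm = 2(6) + 4(15) = 12 + 60 = 72°C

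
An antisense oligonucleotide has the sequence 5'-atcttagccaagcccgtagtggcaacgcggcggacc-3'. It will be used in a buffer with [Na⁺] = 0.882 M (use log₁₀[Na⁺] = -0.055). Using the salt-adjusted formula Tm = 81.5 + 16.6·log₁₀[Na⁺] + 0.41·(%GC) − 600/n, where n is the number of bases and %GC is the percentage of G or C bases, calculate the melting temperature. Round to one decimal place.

90.1°C

Length n = 36. Counting bases: T=5, C=12, G=11, A=8
G+C = 23, so %GC = 23/36 × 100 = 63.889%
Salt term: 16.6 × (-0.055) = -0.913
GC term: 0.41 × 63.889 = 26.194; length term: −600/36 = −16.667
Tm = 81.5 + (-0.913) + 26.194 − 16.667 = 90.114 → 90.1°C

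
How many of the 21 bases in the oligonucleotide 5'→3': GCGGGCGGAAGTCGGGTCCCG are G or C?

17

Scanning the sequence gives T=2, G=11, C=6, A=2.
G+C = 11 + 6 = 17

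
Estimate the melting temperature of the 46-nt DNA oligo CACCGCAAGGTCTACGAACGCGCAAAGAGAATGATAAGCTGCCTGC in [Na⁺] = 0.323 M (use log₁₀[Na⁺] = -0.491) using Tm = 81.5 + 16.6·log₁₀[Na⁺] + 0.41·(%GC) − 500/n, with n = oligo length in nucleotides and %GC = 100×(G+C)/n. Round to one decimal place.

84.8°C

Length n = 46. Counting bases: G=12, A=15, T=6, C=13
G+C = 25, so %GC = 25/46 × 100 = 54.348%
Salt term: 16.6 × (-0.491) = -8.151
GC term: 0.41 × 54.348 = 22.283; length term: −500/46 = −10.87
Tm = 81.5 + (-8.151) + 22.283 − 10.87 = 84.762 → 84.8°C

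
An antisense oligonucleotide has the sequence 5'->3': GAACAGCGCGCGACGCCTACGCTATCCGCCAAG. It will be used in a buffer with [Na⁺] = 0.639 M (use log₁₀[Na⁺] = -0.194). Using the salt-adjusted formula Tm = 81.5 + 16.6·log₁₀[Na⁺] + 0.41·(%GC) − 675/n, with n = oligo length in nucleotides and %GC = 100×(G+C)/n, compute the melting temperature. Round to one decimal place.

Length n = 33. Base counts: T=3, A=8, G=9, C=13
G+C = 22, so %GC = 22/33 × 100 = 66.667%
Salt term: 16.6 × (-0.194) = -3.22
GC term: 0.41 × 66.667 = 27.333; length term: −675/33 = −20.455
Tm = 81.5 + (-3.22) + 27.333 − 20.455 = 85.158 → 85.2°C

85.2°C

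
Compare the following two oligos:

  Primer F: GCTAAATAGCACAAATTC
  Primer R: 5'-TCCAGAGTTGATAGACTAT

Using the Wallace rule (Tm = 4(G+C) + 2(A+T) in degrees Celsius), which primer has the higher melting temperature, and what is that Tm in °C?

Primer F: A+T=12, G+C=6 → Tm = 2(12)+4(6) = 48°C
Primer R: A+T=12, G+C=7 → Tm = 2(12)+4(7) = 52°C
48°C vs 52°C → primer R is higher.

Primer R, 52°C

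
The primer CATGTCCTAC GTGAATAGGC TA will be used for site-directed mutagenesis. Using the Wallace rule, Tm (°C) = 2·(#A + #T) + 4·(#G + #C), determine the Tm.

64°C

Scanning the sequence gives A=6, T=6, C=5, G=5.
AT pairs contribute 12, GC pairs contribute 10.
Tm = 2×12 + 4×10 = 64°C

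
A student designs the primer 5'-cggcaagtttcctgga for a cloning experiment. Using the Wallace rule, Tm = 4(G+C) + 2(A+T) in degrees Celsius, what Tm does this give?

Scanning the sequence gives T=4, A=3, G=5, C=4.
So N_AT = 7 and N_GC = 9.
Tm = 4·9 + 2·7 = 36 + 14 = 50°C

50°C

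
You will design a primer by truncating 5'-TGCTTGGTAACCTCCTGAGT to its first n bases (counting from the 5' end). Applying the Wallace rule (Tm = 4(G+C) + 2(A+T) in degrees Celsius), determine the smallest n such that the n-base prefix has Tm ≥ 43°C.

First 14 bases: TGCTTGGTAACCTC → Tm = 42°C (< 43°C)
First 15 bases: TGCTTGGTAACCTCC → Tm = 46°C (≥ 43°C)
Each additional base adds 2°C (A/T) or 4°C (G/C), so Tm is non-decreasing in n; n = 15 is the first length to reach 43°C.

n = 15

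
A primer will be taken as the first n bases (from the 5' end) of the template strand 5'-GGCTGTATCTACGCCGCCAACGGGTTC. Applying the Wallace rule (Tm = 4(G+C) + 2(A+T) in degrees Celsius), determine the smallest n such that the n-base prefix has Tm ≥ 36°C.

First 11 bases: GGCTGTATCTA → Tm = 32°C (< 36°C)
First 12 bases: GGCTGTATCTAC → Tm = 36°C (≥ 36°C)
Since every base adds ≥2°C, Tm only increases with n, so the threshold is first crossed at n = 12.

n = 12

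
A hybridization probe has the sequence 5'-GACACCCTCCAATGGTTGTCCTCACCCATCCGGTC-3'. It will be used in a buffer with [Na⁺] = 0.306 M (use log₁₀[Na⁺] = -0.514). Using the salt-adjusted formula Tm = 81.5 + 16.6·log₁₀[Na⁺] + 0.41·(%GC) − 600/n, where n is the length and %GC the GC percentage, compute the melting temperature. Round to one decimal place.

80.4°C

Length n = 35. Base counts: A=6, G=6, C=15, T=8
G+C = 21, so %GC = 21/35 × 100 = 60%
Salt term: 16.6 × (-0.514) = -8.532
GC term: 0.41 × 60 = 24.6; length term: −600/35 = −17.143
Tm = 81.5 + (-8.532) + 24.6 − 17.143 = 80.425 → 80.4°C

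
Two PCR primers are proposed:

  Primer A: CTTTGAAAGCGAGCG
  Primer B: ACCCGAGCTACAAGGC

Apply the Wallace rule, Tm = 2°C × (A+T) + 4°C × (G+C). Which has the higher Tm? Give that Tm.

Primer A: A+T=7, G+C=8 → Tm = 2(7)+4(8) = 46°C
Primer B: A+T=6, G+C=10 → Tm = 2(6)+4(10) = 52°C
46°C vs 52°C → primer B is higher.

Primer B, 52°C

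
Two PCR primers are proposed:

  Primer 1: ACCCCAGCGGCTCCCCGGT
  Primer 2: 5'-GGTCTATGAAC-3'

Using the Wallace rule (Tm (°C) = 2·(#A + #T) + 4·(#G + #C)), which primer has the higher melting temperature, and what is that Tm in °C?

Primer 1: A+T=4, G+C=15 → Tm = 2(4)+4(15) = 68°C
Primer 2: A+T=6, G+C=5 → Tm = 2(6)+4(5) = 32°C
68°C vs 32°C → primer 1 is higher.

Primer 1, 68°C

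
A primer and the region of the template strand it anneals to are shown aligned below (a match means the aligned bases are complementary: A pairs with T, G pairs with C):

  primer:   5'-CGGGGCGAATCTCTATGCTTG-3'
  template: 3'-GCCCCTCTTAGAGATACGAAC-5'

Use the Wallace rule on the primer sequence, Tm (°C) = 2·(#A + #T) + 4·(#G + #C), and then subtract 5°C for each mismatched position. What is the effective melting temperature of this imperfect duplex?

Primer base counts: A=3, T=6, G=7, C=5 → A+T=9, G+C=12
Perfect-match Tm = 2(9) + 4(12) = 18 + 48 = 66°C
Mismatches (positions where the bases are not complementary): 1 (at position 6)
Effective Tm = 66 − 1×5 = 66 − 5 = 61°C

61°C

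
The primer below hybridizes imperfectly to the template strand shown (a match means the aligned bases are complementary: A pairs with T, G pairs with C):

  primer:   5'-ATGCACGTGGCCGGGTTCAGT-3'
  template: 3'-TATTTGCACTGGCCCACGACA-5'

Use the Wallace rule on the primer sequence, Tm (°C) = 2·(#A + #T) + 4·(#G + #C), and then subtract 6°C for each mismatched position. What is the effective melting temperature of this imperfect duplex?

38°C

Primer base counts: A=3, T=5, G=8, C=5 → A+T=8, G+C=13
Perfect-match Tm = 2(8) + 4(13) = 16 + 52 = 68°C
Mismatches (positions where the bases are not complementary): 5 (at positions 3, 4, 10, 17, 19)
Effective Tm = 68 − 5×6 = 68 − 30 = 38°C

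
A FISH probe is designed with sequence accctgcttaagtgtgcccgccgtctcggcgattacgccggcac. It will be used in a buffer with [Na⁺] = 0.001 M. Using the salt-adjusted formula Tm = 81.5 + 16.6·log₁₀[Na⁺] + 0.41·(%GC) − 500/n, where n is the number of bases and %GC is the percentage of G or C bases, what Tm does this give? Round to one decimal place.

47.4°C

Length n = 44. Scanning the sequence gives A=6, T=9, G=12, C=17.
G+C = 29, so %GC = 29/44 × 100 = 65.909%
Salt term: 16.6 × (-3) = -49.8
GC term: 0.41 × 65.909 = 27.023; length term: −500/44 = −11.364
Tm = 81.5 + (-49.8) + 27.023 − 11.364 = 47.359 → 47.4°C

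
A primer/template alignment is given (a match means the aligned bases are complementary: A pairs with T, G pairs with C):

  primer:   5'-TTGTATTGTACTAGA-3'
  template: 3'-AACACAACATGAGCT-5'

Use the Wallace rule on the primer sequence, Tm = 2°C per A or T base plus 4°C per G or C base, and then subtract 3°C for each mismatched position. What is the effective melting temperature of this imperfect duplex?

32°C

Primer base counts: A=4, T=7, G=3, C=1 → A+T=11, G+C=4
Perfect-match Tm = 2(11) + 4(4) = 22 + 16 = 38°C
Mismatches (positions where the bases are not complementary): 2 (at positions 5, 13)
Effective Tm = 38 − 2×3 = 38 − 6 = 32°C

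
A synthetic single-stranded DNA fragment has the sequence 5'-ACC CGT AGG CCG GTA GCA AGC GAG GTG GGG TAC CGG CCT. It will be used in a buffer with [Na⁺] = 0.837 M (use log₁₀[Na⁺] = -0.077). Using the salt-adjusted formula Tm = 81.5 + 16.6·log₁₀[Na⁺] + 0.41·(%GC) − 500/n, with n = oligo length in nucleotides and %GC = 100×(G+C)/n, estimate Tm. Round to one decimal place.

Length n = 39. Scanning the sequence gives T=5, G=16, A=7, C=11.
G+C = 27, so %GC = 27/39 × 100 = 69.231%
Salt term: 16.6 × (-0.077) = -1.278
GC term: 0.41 × 69.231 = 28.385; length term: −500/39 = −12.821
Tm = 81.5 + (-1.278) + 28.385 − 12.821 = 95.786 → 95.8°C

95.8°C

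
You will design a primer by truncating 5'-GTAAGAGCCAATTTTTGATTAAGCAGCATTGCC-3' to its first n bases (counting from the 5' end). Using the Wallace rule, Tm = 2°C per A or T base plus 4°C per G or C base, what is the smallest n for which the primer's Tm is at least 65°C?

First 24 bases: GTAAGAGCCAATTTTTGATTAAGC → Tm = 64°C (< 65°C)
First 25 bases: GTAAGAGCCAATTTTTGATTAAGCA → Tm = 66°C (≥ 65°C)
Each additional base adds 2°C (A/T) or 4°C (G/C), so Tm is non-decreasing in n; n = 25 is the first length to reach 65°C.

n = 25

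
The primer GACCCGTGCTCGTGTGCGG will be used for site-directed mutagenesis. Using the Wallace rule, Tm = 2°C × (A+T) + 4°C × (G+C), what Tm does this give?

66°C

Scanning the sequence gives C=6, T=4, A=1, G=8.
So N_AT = 5 and N_GC = 14.
Tm = 2(5) + 4(14) = 10 + 56 = 66°C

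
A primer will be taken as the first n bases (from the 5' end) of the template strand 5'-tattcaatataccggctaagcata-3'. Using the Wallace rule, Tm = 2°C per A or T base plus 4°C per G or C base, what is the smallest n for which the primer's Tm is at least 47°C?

First 17 bases: TATTCAATATACCGGCT → Tm = 46°C (< 47°C)
First 18 bases: TATTCAATATACCGGCTA → Tm = 48°C (≥ 47°C)
Since every base adds ≥2°C, Tm only increases with n, so the threshold is first crossed at n = 18.

n = 18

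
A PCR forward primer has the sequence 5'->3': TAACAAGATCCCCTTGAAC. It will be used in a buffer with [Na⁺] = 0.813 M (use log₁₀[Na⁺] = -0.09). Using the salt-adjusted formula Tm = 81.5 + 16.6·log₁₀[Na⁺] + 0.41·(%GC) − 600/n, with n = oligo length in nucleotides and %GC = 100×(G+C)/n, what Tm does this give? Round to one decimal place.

65.7°C

Length n = 19. Scanning the sequence gives T=4, C=6, A=7, G=2.
G+C = 8, so %GC = 8/19 × 100 = 42.105%
Salt term: 16.6 × (-0.09) = -1.494
GC term: 0.41 × 42.105 = 17.263; length term: −600/19 = −31.579
Tm = 81.5 + (-1.494) + 17.263 − 31.579 = 65.69 → 65.7°C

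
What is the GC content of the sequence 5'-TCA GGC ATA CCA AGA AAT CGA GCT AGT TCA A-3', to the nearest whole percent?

42%

Base counts: G=6, C=7, A=12, T=6
G+C = 6 + 7 = 13 out of 31 bases
%GC = 13/31 × 100 = 41.94% ≈ 42%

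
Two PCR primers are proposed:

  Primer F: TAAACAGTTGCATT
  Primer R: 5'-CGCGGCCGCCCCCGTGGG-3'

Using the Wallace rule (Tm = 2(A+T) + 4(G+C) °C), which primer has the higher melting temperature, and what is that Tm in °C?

Primer R, 70°C

Primer F: A+T=10, G+C=4 → Tm = 2(10)+4(4) = 36°C
Primer R: A+T=1, G+C=17 → Tm = 2(1)+4(17) = 70°C
36°C vs 70°C → primer R is higher.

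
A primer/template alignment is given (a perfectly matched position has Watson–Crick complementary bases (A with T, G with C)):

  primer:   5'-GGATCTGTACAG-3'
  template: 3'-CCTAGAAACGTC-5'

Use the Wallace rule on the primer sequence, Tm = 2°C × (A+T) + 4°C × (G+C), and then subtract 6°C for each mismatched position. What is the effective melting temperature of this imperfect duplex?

Primer base counts: A=3, T=3, G=4, C=2 → A+T=6, G+C=6
Perfect-match Tm = 2(6) + 4(6) = 12 + 24 = 36°C
Mismatches (positions where the bases are not complementary): 2 (at positions 7, 9)
Effective Tm = 36 − 2×6 = 36 − 12 = 24°C

24°C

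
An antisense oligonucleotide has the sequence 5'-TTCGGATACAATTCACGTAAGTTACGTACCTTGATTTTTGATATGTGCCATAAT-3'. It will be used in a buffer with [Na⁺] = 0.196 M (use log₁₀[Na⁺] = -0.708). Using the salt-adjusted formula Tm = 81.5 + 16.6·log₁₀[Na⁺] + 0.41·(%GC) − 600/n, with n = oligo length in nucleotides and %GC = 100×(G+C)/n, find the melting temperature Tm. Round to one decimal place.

72.3°C

Length n = 54. Base counts: T=21, G=9, A=15, C=9
G+C = 18, so %GC = 18/54 × 100 = 33.333%
Salt term: 16.6 × (-0.708) = -11.753
GC term: 0.41 × 33.333 = 13.667; length term: −600/54 = −11.111
Tm = 81.5 + (-11.753) + 13.667 − 11.111 = 72.303 → 72.3°C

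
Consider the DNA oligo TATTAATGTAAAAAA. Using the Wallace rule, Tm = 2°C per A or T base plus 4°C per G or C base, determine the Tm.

32°C

Counting bases: T=5, C=0, A=9, G=1
So N_AT = 14 and N_GC = 1.
Tm = 4·1 + 2·14 = 4 + 28 = 32°C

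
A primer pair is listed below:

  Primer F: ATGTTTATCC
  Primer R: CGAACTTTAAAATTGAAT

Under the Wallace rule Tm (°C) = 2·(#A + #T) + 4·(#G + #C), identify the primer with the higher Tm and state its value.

Primer R, 44°C

Primer F: A+T=7, G+C=3 → Tm = 2(7)+4(3) = 26°C
Primer R: A+T=14, G+C=4 → Tm = 2(14)+4(4) = 44°C
26°C vs 44°C → primer R is higher.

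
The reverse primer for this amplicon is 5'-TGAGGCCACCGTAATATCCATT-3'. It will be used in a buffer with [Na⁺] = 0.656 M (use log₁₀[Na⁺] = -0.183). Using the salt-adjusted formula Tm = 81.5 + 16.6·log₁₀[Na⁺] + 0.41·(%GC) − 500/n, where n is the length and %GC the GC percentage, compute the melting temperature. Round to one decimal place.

74.4°C

Length n = 22. C=6, G=4, T=6, A=6
G+C = 10, so %GC = 10/22 × 100 = 45.455%
Salt term: 16.6 × (-0.183) = -3.038
GC term: 0.41 × 45.455 = 18.637; length term: −500/22 = −22.727
Tm = 81.5 + (-3.038) + 18.637 − 22.727 = 74.372 → 74.4°C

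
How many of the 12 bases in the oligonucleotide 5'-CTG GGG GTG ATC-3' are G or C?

Scanning the sequence gives C=2, G=6, A=1, T=3.
Total G or C: 6 + 2 = 8

8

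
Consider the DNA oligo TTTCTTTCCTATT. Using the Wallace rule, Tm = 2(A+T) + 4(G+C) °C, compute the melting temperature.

Counting bases: C=3, G=0, A=1, T=9
A+T = 10, G+C = 3
Tm = 2×10 + 4×3 = 32°C

32°C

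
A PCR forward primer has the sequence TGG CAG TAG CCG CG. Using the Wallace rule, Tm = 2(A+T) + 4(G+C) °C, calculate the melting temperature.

48°C

A=2, C=4, T=2, G=6
A+T = 4, G+C = 10
Tm = 2×4 + 4×10 = 48°C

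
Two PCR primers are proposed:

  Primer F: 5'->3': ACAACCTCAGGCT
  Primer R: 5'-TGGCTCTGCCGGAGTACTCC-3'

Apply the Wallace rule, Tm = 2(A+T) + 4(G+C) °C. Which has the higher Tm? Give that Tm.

Primer F: A+T=6, G+C=7 → Tm = 2(6)+4(7) = 40°C
Primer R: A+T=7, G+C=13 → Tm = 2(7)+4(13) = 66°C
40°C vs 66°C → primer R is higher.

Primer R, 66°C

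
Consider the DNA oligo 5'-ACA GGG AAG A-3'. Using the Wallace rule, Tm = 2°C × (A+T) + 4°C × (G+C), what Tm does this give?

T=0, C=1, G=4, A=5
AT pairs contribute 5, GC pairs contribute 5.
Tm = 2(5) + 4(5) = 10 + 20 = 30°C

30°C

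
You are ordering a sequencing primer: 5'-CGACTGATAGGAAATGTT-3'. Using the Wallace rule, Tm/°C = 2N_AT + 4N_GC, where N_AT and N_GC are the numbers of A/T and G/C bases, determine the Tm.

50°C

Scanning the sequence gives C=2, T=5, A=6, G=5.
So N_AT = 11 and N_GC = 7.
Tm = 2(11) + 4(7) = 22 + 28 = 50°C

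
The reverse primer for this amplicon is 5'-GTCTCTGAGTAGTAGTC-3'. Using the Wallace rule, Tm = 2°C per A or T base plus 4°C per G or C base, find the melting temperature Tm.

50°C

C=3, G=5, T=6, A=3
A+T = 9, G+C = 8
Tm = 2×9 + 4×8 = 50°C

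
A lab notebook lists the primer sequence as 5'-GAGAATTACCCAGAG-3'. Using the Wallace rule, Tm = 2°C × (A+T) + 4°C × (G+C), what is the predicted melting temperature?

44°C

C=3, G=4, T=2, A=6
AT pairs contribute 8, GC pairs contribute 7.
Tm = 4·7 + 2·8 = 28 + 16 = 44°C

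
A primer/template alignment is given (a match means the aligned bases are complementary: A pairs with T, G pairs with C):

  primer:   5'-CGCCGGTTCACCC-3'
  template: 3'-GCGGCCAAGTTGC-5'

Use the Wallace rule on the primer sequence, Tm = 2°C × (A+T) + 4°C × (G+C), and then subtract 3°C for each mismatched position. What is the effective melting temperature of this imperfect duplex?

Primer base counts: A=1, T=2, G=3, C=7 → A+T=3, G+C=10
Perfect-match Tm = 2(3) + 4(10) = 6 + 40 = 46°C
Mismatches (positions where the bases are not complementary): 2 (at positions 11, 13)
Effective Tm = 46 − 2×3 = 46 − 6 = 40°C

40°C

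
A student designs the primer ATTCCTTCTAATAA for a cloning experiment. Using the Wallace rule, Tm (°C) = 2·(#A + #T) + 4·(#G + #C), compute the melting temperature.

T=6, A=5, C=3, G=0
A+T = 11, G+C = 3
Tm = 2×11 + 4×3 = 34°C

34°C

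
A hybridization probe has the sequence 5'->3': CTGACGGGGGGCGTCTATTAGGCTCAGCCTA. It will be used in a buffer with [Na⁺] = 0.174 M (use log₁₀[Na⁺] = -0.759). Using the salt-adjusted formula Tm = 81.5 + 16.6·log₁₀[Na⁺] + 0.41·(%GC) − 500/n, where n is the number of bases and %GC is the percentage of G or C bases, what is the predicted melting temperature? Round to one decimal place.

Length n = 31. Counting bases: A=5, C=8, G=11, T=7
G+C = 19, so %GC = 19/31 × 100 = 61.29%
Salt term: 16.6 × (-0.759) = -12.599
GC term: 0.41 × 61.29 = 25.129; length term: −500/31 = −16.129
Tm = 81.5 + (-12.599) + 25.129 − 16.129 = 77.901 → 77.9°C

77.9°C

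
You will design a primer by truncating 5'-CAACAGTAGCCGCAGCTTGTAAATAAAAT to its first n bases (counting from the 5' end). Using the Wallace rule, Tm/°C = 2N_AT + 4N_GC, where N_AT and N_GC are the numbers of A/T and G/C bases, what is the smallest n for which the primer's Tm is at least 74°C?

First 25 bases: CAACAGTAGCCGCAGCTTGTAAATA → Tm = 72°C (< 74°C)
First 26 bases: CAACAGTAGCCGCAGCTTGTAAATAA → Tm = 74°C (≥ 74°C)
Since every base adds ≥2°C, Tm only increases with n, so the threshold is first crossed at n = 26.

n = 26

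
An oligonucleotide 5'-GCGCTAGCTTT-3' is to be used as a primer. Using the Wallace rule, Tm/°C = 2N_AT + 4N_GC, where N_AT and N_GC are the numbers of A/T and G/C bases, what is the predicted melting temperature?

34°C

Base counts: G=3, C=3, T=4, A=1
A+T = 5, G+C = 6
Tm = 2×5 + 4×6 = 34°C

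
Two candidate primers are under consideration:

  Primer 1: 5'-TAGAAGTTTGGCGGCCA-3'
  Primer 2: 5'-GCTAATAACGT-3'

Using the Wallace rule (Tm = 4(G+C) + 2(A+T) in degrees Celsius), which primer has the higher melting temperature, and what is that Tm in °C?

Primer 1: A+T=8, G+C=9 → Tm = 2(8)+4(9) = 52°C
Primer 2: A+T=7, G+C=4 → Tm = 2(7)+4(4) = 30°C
52°C vs 30°C → primer 1 is higher.

Primer 1, 52°C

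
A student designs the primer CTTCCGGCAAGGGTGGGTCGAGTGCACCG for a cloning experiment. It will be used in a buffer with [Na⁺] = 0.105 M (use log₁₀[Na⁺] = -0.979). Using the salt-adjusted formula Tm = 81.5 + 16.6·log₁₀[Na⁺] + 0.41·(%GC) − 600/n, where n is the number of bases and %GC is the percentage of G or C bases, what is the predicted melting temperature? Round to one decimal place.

72.8°C

Length n = 29. G=12, C=8, A=4, T=5
G+C = 20, so %GC = 20/29 × 100 = 68.966%
Salt term: 16.6 × (-0.979) = -16.251
GC term: 0.41 × 68.966 = 28.276; length term: −600/29 = −20.69
Tm = 81.5 + (-16.251) + 28.276 − 20.69 = 72.835 → 72.8°C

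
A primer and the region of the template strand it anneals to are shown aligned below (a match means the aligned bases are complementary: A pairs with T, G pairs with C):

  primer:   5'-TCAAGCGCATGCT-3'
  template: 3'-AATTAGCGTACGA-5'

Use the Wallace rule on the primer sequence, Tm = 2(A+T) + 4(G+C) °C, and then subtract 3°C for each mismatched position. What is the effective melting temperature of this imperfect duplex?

Primer base counts: A=3, T=3, G=3, C=4 → A+T=6, G+C=7
Perfect-match Tm = 2(6) + 4(7) = 12 + 28 = 40°C
Mismatches (positions where the bases are not complementary): 2 (at positions 2, 5)
Effective Tm = 40 − 2×3 = 40 − 6 = 34°C

34°C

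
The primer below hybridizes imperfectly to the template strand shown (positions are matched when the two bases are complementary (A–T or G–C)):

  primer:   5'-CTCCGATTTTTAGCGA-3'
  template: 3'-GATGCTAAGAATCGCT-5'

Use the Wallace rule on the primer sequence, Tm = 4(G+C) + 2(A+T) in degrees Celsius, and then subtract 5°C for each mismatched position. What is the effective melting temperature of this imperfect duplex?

36°C

Primer base counts: A=3, T=6, G=3, C=4 → A+T=9, G+C=7
Perfect-match Tm = 2(9) + 4(7) = 18 + 28 = 46°C
Mismatches (positions where the bases are not complementary): 2 (at positions 3, 9)
Effective Tm = 46 − 2×5 = 46 − 10 = 36°C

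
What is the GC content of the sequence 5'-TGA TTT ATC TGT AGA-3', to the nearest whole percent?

Base counts: G=3, C=1, A=4, T=7
G+C = 3 + 1 = 4 out of 15 bases
%GC = 4/15 × 100 = 26.67% ≈ 27%

27%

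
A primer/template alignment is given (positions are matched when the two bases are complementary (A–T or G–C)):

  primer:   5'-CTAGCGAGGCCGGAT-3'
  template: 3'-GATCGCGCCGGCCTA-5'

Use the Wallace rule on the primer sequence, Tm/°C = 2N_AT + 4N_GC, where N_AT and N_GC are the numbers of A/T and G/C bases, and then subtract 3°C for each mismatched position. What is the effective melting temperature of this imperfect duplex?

47°C

Primer base counts: A=3, T=2, G=6, C=4 → A+T=5, G+C=10
Perfect-match Tm = 2(5) + 4(10) = 10 + 40 = 50°C
Mismatches (positions where the bases are not complementary): 1 (at position 7)
Effective Tm = 50 − 1×3 = 50 − 3 = 47°C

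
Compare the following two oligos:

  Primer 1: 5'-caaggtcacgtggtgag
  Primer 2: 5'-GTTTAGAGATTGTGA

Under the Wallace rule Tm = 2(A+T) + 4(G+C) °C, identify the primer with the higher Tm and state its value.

Primer 1: A+T=7, G+C=10 → Tm = 2(7)+4(10) = 54°C
Primer 2: A+T=10, G+C=5 → Tm = 2(10)+4(5) = 40°C
54°C vs 40°C → primer 1 is higher.

Primer 1, 54°C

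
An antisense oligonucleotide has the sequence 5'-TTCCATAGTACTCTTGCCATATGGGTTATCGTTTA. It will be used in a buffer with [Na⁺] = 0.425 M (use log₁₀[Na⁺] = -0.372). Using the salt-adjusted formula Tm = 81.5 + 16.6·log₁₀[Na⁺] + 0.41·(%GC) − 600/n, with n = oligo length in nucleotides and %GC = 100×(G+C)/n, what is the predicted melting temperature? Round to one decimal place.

Length n = 35. Base counts: A=7, G=6, T=15, C=7
G+C = 13, so %GC = 13/35 × 100 = 37.143%
Salt term: 16.6 × (-0.372) = -6.175
GC term: 0.41 × 37.143 = 15.229; length term: −600/35 = −17.143
Tm = 81.5 + (-6.175) + 15.229 − 17.143 = 73.411 → 73.4°C

73.4°C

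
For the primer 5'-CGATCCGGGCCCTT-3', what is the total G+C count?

10

Scanning the sequence gives C=6, A=1, T=3, G=4.
G+C = 4 + 6 = 10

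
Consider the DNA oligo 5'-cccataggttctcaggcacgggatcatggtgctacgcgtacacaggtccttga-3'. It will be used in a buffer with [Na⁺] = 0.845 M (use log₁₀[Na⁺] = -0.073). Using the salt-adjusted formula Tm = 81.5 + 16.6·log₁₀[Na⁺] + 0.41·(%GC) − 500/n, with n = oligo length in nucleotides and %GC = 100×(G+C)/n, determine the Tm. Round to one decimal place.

Length n = 53. Base counts: G=15, C=15, A=11, T=12
G+C = 30, so %GC = 30/53 × 100 = 56.604%
Salt term: 16.6 × (-0.073) = -1.212
GC term: 0.41 × 56.604 = 23.208; length term: −500/53 = −9.434
Tm = 81.5 + (-1.212) + 23.208 − 9.434 = 94.062 → 94.1°C

94.1°C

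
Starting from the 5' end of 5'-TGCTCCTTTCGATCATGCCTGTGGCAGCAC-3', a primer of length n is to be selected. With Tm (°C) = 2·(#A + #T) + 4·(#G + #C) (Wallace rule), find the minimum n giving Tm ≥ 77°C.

First 24 bases: TGCTCCTTTCGATCATGCCTGTGG → Tm = 74°C (< 77°C)
First 25 bases: TGCTCCTTTCGATCATGCCTGTGGC → Tm = 78°C (≥ 77°C)
Since every base adds ≥2°C, Tm only increases with n, so the threshold is first crossed at n = 25.

n = 25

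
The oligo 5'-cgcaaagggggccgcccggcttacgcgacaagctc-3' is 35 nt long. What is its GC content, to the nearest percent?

71%

Counting bases: T=3, C=13, A=7, G=12
G+C = 12 + 13 = 25 out of 35 bases
%GC = 25/35 × 100 = 71.43% ≈ 71%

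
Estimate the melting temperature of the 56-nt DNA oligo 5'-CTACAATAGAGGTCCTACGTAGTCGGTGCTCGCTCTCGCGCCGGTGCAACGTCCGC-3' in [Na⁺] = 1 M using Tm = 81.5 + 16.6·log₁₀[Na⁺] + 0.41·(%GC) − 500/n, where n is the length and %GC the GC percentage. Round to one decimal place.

98.2°C

Length n = 56. G=16, A=9, C=19, T=12
G+C = 35, so %GC = 35/56 × 100 = 62.5%
Salt term: 16.6 × (0) = 0
GC term: 0.41 × 62.5 = 25.625; length term: −500/56 = −8.929
Tm = 81.5 + (0) + 25.625 − 8.929 = 98.196 → 98.2°C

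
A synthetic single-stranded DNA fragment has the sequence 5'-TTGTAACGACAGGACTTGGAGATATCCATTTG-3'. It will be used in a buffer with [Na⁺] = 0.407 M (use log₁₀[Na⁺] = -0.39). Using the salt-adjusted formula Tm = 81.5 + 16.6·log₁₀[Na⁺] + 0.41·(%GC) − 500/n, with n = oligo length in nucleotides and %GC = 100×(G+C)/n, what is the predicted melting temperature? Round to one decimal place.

Length n = 32. Base counts: G=8, A=9, T=10, C=5
G+C = 13, so %GC = 13/32 × 100 = 40.625%
Salt term: 16.6 × (-0.39) = -6.474
GC term: 0.41 × 40.625 = 16.656; length term: −500/32 = −15.625
Tm = 81.5 + (-6.474) + 16.656 − 15.625 = 76.057 → 76.1°C

76.1°C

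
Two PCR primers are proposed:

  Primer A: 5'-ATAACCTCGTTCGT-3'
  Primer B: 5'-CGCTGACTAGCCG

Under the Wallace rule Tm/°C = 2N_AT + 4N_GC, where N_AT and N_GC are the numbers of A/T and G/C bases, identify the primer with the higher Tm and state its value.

Primer A: A+T=8, G+C=6 → Tm = 2(8)+4(6) = 40°C
Primer B: A+T=4, G+C=9 → Tm = 2(4)+4(9) = 44°C
40°C vs 44°C → primer B is higher.

Primer B, 44°C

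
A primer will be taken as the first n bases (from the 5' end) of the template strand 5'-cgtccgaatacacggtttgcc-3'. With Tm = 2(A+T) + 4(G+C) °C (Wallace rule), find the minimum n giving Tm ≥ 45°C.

First 14 bases: CGTCCGAATACACG → Tm = 44°C (< 45°C)
First 15 bases: CGTCCGAATACACGG → Tm = 48°C (≥ 45°C)
Each additional base adds 2°C (A/T) or 4°C (G/C), so Tm is non-decreasing in n; n = 15 is the first length to reach 45°C.

n = 15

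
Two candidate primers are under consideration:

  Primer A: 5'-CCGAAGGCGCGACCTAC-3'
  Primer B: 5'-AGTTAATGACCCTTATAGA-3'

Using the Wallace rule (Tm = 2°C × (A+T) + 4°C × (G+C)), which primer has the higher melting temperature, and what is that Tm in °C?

Primer A: A+T=5, G+C=12 → Tm = 2(5)+4(12) = 58°C
Primer B: A+T=13, G+C=6 → Tm = 2(13)+4(6) = 50°C
58°C vs 50°C → primer A is higher.

Primer A, 58°C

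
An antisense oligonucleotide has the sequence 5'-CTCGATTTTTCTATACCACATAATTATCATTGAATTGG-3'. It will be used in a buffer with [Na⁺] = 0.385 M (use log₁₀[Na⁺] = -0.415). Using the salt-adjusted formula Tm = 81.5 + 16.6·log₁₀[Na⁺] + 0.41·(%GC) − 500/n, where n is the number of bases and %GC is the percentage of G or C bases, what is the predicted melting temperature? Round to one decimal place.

Length n = 38. Scanning the sequence gives T=16, A=11, C=7, G=4.
G+C = 11, so %GC = 11/38 × 100 = 28.947%
Salt term: 16.6 × (-0.415) = -6.889
GC term: 0.41 × 28.947 = 11.868; length term: −500/38 = −13.158
Tm = 81.5 + (-6.889) + 11.868 − 13.158 = 73.321 → 73.3°C

73.3°C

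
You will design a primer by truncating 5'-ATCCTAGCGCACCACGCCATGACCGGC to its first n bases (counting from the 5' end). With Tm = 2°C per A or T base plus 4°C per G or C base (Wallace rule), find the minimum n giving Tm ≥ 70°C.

n = 22

First 21 bases: ATCCTAGCGCACCACGCCATG → Tm = 68°C (< 70°C)
First 22 bases: ATCCTAGCGCACCACGCCATGA → Tm = 70°C (≥ 70°C)
Since every base adds ≥2°C, Tm only increases with n, so the threshold is first crossed at n = 22.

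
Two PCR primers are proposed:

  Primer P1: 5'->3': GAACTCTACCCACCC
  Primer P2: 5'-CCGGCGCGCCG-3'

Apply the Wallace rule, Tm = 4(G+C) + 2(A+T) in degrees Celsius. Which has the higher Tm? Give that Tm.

Primer P1: A+T=6, G+C=9 → Tm = 2(6)+4(9) = 48°C
Primer P2: A+T=0, G+C=11 → Tm = 2(0)+4(11) = 44°C
48°C vs 44°C → primer P1 is higher.

Primer P1, 48°C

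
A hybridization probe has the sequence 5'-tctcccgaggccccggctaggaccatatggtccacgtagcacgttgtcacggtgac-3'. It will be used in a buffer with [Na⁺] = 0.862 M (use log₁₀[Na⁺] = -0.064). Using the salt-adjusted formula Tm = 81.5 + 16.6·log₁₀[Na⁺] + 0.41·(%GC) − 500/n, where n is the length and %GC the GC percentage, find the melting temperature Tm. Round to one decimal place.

97.1°C

Length n = 56. T=11, G=16, C=19, A=10
G+C = 35, so %GC = 35/56 × 100 = 62.5%
Salt term: 16.6 × (-0.064) = -1.062
GC term: 0.41 × 62.5 = 25.625; length term: −500/56 = −8.929
Tm = 81.5 + (-1.062) + 25.625 − 8.929 = 97.134 → 97.1°C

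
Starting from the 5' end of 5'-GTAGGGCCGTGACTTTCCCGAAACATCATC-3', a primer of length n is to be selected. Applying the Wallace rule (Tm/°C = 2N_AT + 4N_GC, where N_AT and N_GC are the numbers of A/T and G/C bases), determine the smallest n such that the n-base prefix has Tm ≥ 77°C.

n = 25

First 24 bases: GTAGGGCCGTGACTTTCCCGAAAC → Tm = 76°C (< 77°C)
First 25 bases: GTAGGGCCGTGACTTTCCCGAAACA → Tm = 78°C (≥ 77°C)
Since every base adds ≥2°C, Tm only increases with n, so the threshold is first crossed at n = 25.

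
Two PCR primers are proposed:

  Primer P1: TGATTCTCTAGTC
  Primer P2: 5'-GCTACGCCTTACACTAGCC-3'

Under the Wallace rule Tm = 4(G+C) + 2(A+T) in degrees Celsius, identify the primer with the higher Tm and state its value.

Primer P2, 60°C

Primer P1: A+T=8, G+C=5 → Tm = 2(8)+4(5) = 36°C
Primer P2: A+T=8, G+C=11 → Tm = 2(8)+4(11) = 60°C
36°C vs 60°C → primer P2 is higher.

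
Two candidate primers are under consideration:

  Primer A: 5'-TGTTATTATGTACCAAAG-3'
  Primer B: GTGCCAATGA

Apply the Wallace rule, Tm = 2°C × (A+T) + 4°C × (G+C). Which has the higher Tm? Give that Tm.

Primer A, 46°C

Primer A: A+T=13, G+C=5 → Tm = 2(13)+4(5) = 46°C
Primer B: A+T=5, G+C=5 → Tm = 2(5)+4(5) = 30°C
46°C vs 30°C → primer A is higher.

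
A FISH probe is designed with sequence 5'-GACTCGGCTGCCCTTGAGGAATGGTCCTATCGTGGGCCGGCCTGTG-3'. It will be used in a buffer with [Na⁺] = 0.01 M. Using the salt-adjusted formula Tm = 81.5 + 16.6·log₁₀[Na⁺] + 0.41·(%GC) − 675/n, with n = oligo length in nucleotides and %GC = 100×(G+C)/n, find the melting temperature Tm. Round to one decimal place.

Length n = 46. Base counts: A=5, G=17, C=13, T=11
G+C = 30, so %GC = 30/46 × 100 = 65.217%
Salt term: 16.6 × (-2) = -33.2
GC term: 0.41 × 65.217 = 26.739; length term: −675/46 = −14.674
Tm = 81.5 + (-33.2) + 26.739 − 14.674 = 60.365 → 60.4°C

60.4°C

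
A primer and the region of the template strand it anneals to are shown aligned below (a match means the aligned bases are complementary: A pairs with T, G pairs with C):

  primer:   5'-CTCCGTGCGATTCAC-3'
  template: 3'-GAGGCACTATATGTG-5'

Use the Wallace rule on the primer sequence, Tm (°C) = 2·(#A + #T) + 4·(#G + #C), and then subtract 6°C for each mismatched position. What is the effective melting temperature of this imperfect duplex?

Primer base counts: A=2, T=4, G=3, C=6 → A+T=6, G+C=9
Perfect-match Tm = 2(6) + 4(9) = 12 + 36 = 48°C
Mismatches (positions where the bases are not complementary): 3 (at positions 8, 9, 12)
Effective Tm = 48 − 3×6 = 48 − 18 = 30°C

30°C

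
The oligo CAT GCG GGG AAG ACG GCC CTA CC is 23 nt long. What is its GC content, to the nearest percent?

70%

A=5, T=2, G=8, C=8
G+C = 8 + 8 = 16 out of 23 bases
%GC = 16/23 × 100 = 69.57% ≈ 70%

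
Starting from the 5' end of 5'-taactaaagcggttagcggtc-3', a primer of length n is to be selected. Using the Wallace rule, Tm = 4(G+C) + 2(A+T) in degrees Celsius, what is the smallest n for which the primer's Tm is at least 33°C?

First 11 bases: TAACTAAAGCG → Tm = 30°C (< 33°C)
First 12 bases: TAACTAAAGCGG → Tm = 34°C (≥ 33°C)
Since every base adds ≥2°C, Tm only increases with n, so the threshold is first crossed at n = 12.

n = 12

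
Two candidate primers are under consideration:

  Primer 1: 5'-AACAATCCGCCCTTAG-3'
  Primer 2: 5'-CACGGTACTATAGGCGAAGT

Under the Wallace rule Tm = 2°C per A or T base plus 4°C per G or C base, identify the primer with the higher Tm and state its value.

Primer 1: A+T=8, G+C=8 → Tm = 2(8)+4(8) = 48°C
Primer 2: A+T=10, G+C=10 → Tm = 2(10)+4(10) = 60°C
48°C vs 60°C → primer 2 is higher.

Primer 2, 60°C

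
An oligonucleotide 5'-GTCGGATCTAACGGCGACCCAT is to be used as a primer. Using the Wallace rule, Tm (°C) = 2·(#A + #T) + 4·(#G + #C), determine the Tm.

Base counts: T=4, C=7, G=6, A=5
AT pairs contribute 9, GC pairs contribute 13.
Tm = 4·13 + 2·9 = 52 + 18 = 70°C

70°C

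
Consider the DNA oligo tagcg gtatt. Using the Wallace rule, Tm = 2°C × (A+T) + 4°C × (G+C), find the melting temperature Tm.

28°C

C=1, T=4, A=2, G=3
AT pairs contribute 6, GC pairs contribute 4.
Tm = 4·4 + 2·6 = 16 + 12 = 28°C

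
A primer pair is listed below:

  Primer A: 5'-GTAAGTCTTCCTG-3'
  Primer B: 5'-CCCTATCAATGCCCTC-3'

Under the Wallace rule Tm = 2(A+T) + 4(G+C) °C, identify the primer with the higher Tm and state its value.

Primer A: A+T=7, G+C=6 → Tm = 2(7)+4(6) = 38°C
Primer B: A+T=7, G+C=9 → Tm = 2(7)+4(9) = 50°C
38°C vs 50°C → primer B is higher.

Primer B, 50°C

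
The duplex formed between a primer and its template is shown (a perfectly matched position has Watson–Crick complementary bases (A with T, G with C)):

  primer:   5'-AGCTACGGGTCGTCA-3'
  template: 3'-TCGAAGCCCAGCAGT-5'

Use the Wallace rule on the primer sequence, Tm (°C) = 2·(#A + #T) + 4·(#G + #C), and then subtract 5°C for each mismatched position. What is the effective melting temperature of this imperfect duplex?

Primer base counts: A=3, T=3, G=5, C=4 → A+T=6, G+C=9
Perfect-match Tm = 2(6) + 4(9) = 12 + 36 = 48°C
Mismatches (positions where the bases are not complementary): 1 (at position 5)
Effective Tm = 48 − 1×5 = 48 − 5 = 43°C

43°C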